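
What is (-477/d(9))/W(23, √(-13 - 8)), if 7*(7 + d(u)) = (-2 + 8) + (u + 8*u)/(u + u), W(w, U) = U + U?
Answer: -159*I*√21/77 ≈ -9.4627*I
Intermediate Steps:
W(w, U) = 2*U
d(u) = -11/2 (d(u) = -7 + ((-2 + 8) + (u + 8*u)/(u + u))/7 = -7 + (6 + (9*u)/((2*u)))/7 = -7 + (6 + (9*u)*(1/(2*u)))/7 = -7 + (6 + 9/2)/7 = -7 + (⅐)*(21/2) = -7 + 3/2 = -11/2)
(-477/d(9))/W(23, √(-13 - 8)) = (-477/(-11/2))/((2*√(-13 - 8))) = (-477*(-2/11))/((2*√(-21))) = 954/(11*((2*(I*√21)))) = 954/(11*((2*I*√21))) = 954*(-I*√21/42)/11 = -159*I*√21/77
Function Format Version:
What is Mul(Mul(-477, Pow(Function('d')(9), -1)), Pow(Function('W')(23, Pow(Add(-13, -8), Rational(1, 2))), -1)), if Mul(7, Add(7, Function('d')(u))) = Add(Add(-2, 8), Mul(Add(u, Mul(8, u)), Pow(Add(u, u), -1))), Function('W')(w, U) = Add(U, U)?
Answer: Mul(Rational(-159, 77), I, Pow(21, Rational(1, 2))) ≈ Mul(-9.4627, I)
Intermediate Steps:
Function('W')(w, U) = Mul(2, U)
Function('d')(u) = Rational(-11, 2) (Function('d')(u) = Add(-7, Mul(Rational(1, 7), Add(Add(-2, 8), Mul(Add(u, Mul(8, u)), Pow(Add(u, u), -1))))) = Add(-7, Mul(Rational(1, 7), Add(6, Mul(Mul(9, u), Pow(Mul(2, u), -1))))) = Add(-7, Mul(Rational(1, 7), Add(6, Mul(Mul(9, u), Mul(Rational(1, 2), Pow(u, -1)))))) = Add(-7, Mul(Rational(1, 7), Add(6, Rational(9, 2)))) = Add(-7, Mul(Rational(1, 7), Rational(21, 2))) = Add(-7, Rational(3, 2)) = Rational(-11, 2))
Mul(Mul(-477, Pow(Function('d')(9), -1)), Pow(Function('W')(23, Pow(Add(-13, -8), Rational(1, 2))), -1)) = Mul(Mul(-477, Pow(Rational(-11, 2), -1)), Pow(Mul(2, Pow(Add(-13, -8), Rational(1, 2))), -1)) = Mul(Mul(-477, Rational(-2, 11)), Pow(Mul(2, Pow(-21, Rational(1, 2))), -1)) = Mul(Rational(954, 11), Pow(Mul(2, Mul(I, Pow(21, Rational(1, 2)))), -1)) = Mul(Rational(954, 11), Pow(Mul(2, I, Pow(21, Rational(1, 2))), -1)) = Mul(Rational(954, 11), Mul(Rational(-1, 42), I, Pow(21, Rational(1, 2)))) = Mul(Rational(-159, 77), I, Pow(21, Rational(1, 2)))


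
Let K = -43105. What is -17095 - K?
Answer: 26010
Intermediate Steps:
-17095 - K = -17095 - 1*(-43105) = -17095 + 43105 = 26010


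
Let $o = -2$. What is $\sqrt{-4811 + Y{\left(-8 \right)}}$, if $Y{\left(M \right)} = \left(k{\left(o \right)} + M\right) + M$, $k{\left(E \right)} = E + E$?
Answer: $i \sqrt{4831} \approx 69.505 i$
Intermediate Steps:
$k{\left(E \right)} = 2 E$
$Y{\left(M \right)} = -4 + 2 M$ ($Y{\left(M \right)} = \left(2 \left(-2\right) + M\right) + M = \left(-4 + M\right) + M = -4 + 2 M$)
$\sqrt{-4811 + Y{\left(-8 \right)}} = \sqrt{-4811 + \left(-4 + 2 \left(-8\right)\right)} = \sqrt{-4811 - 20} = \sqrt{-4831} = i \sqrt{4831}$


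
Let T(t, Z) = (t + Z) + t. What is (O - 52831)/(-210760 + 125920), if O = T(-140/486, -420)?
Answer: 12940133/20616120 ≈ 0.62767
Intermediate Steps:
T(t, Z) = Z + 2*t (T(t, Z) = (Z + t) + t = Z + 2*t)
O = -102200/243 (O = -420 + 2*(-140/486) = -420 + 2*(-140*1/486) = -420 + 2*(-70/243) = -420 - 140/243 = -102200/243 ≈ -420.58)
(O - 52831)/(-210760 + 125920) = (-102200/243 - 52831)/(-210760 + 125920) = -12940133/243/(-84840) = -12940133/243*(-1/84840) = 12940133/20616120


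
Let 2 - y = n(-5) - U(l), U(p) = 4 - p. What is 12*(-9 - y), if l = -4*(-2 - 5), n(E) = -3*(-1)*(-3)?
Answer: 48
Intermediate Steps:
n(E) = -9 (n(E) = 3*(-3) = -9)
l = 28 (l = -4*(-7) = 28)
y = -13 (y = 2 - (-9 - (4 - 1*28)) = 2 - (-9 - (4 - 28)) = 2 - (-9 - 1*(-24)) = 2 - (-9 + 24) = 2 - 1*15 = 2 - 15 = -13)
12*(-9 - y) = 12*(-9 - 1*(-13)) = 12*(-9 + 13) = 12*4 = 48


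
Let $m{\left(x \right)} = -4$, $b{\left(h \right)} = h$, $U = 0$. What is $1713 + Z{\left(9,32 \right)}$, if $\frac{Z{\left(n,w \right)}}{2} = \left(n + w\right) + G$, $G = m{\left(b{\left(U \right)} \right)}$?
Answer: $1787$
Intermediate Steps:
$G = -4$
$Z{\left(n,w \right)} = -8 + 2 n + 2 w$ ($Z{\left(n,w \right)} = 2 \left(\left(n + w\right) - 4\right) = 2 \left(-4 + n + w\right) = -8 + 2 n + 2 w$)
$1713 + Z{\left(9,32 \right)} = 1713 + \left(-8 + 2 \cdot 9 + 2 \cdot 32\right) = 1713 + \left(-8 + 18 + 64\right) = 1713 + 74 = 1787$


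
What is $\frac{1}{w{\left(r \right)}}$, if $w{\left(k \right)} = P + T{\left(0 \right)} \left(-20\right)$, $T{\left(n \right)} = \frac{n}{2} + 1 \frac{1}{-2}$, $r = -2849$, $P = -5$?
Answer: $\frac{1}{5} \approx 0.2$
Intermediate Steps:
$T{\left(n \right)} = - \frac{1}{2} + \frac{n}{2}$ ($T{\left(n \right)} = n \frac{1}{2} + 1 \left(- \frac{1}{2}\right) = \frac{n}{2} - \frac{1}{2} = - \frac{1}{2} + \frac{n}{2}$)
$w{\left(k \right)} = 5$ ($w{\left(k \right)} = -5 + \left(- \frac{1}{2} + \frac{1}{2} \cdot 0\right) \left(-20\right) = -5 + \left(- \frac{1}{2} + 0\right) \left(-20\right) = -5 - -10 = -5 + 10 = 5$)
$\frac{1}{w{\left(r \right)}} = \frac{1}{5}$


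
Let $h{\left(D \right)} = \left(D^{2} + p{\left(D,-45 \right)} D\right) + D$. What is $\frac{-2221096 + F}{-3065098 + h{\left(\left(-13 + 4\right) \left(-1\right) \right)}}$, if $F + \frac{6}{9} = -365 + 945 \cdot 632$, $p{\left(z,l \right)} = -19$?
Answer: $\frac{4872665}{9195537} \approx 0.52989$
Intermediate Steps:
$h{\left(D \right)} = D^{2} - 18 D$ ($h{\left(D \right)} = \left(D^{2} - 19 D\right) + D = D^{2} - 18 D$)
$F = \frac{1790623}{3}$ ($F = - \frac{2}{3} + \left(-365 + 945 \cdot 632\right) = - \frac{2}{3} + \left(-365 + 597240\right) = - \frac{2}{3} + 596875 = \frac{1790623}{3} \approx 5.9687 \cdot 10^{5}$)
$\frac{-2221096 + F}{-3065098 + h{\left(\left(-13 + 4\right) \left(-1\right) \right)}} = \frac{-2221096 + \frac{1790623}{3}}{-3065098 + \left(-13 + 4\right) \left(-1\right) \left(-18 + \left(-13 + 4\right) \left(-1\right)\right)} = - \frac{4872665}{3 \left(-3065098 + \left(-9\right) \left(-1\right) \left(-18 - -9\right)\right)} = - \frac{4872665}{3 \left(-3065098 + 9 \left(-18 + 9\right)\right)} = - \frac{4872665}{3 \left(-3065098 + 9 \left(-9\right)\right)} = - \frac{4872665}{3 \left(-3065098 - 81\right)} = - \frac{4872665}{3 \left(-3065179\right)} = \left(- \frac{4872665}{3}\right) \left(- \frac{1}{3065179}\right) = \frac{4872665}{9195537}$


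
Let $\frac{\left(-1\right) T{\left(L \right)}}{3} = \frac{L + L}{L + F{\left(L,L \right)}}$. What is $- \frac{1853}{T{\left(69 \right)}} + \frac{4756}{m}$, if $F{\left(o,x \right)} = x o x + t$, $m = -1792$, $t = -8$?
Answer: $\frac{136379960917}{92736} \approx 1.4706 \cdot 10^{6}$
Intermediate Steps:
$F{\left(o,x \right)} = -8 + o x^{2}$ ($F{\left(o,x \right)} = x o x - 8 = o x x - 8 = o x^{2} - 8 = -8 + o x^{2}$)
$T{\left(L \right)} = - \frac{6 L}{-8 + L + L^{3}}$ ($T{\left(L \right)} = - 3 \frac{L + L}{L + \left(-8 + L L^{2}\right)} = - 3 \frac{2 L}{L + \left(-8 + L^{3}\right)} = - 3 \frac{2 L}{-8 + L + L^{3}} = - \frac{6 L}{-8 + L + L^{3}}$)
$- \frac{1853}{T{\left(69 \right)}} + \frac{4756}{m} = - \frac{1853}{\left(-6\right) 69 \frac{1}{-8 + 69 + 69^{3}}} + \frac{4756}{-1792} = - \frac{1853}{\left(-6\right) 69 \frac{1}{-8 + 69 + 328509}} + 4756 \left(- \frac{1}{1792}\right) = - \frac{1853}{\left(-6\right) 69 \cdot \frac{1}{328570}} - \frac{1189}{448} = - \frac{1853}{- \frac{207}{164285}} - \frac{1189}{448} = \left(-1853\right) \left(- \frac{164285}{207}\right) - \frac{1189}{448} = \frac{304420105}{207} - \frac{1189}{448} = \frac{136379960917}{92736}$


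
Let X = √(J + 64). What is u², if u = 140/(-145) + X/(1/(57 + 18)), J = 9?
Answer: 345336409/841 - 4200*√73/29 ≈ 4.0939e+5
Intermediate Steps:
X = √73 (X = √(9 + 64) = √73 ≈ 8.5440)
u = -28/29 + 75*√73 (u = 140/(-145) + √73/(1/(57 + 18)) = 140*(-1/145) + √73/(1/75) = -28/29 + √73/(1/75) = -28/29 + √73*75 = -28/29 + 75*√73 ≈ 639.83)
u² = (-28/29 + 75*√73)²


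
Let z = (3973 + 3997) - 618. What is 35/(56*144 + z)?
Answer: 35/15416 ≈ 0.0022704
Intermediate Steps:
z = 7352 (z = 7970 - 618 = 7352)
35/(56*144 + z) = 35/(56*144 + 7352) = 35/(8064 + 7352) = 35/15416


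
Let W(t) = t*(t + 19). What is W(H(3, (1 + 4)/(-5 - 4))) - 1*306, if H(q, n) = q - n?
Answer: -18290/81 ≈ -225.80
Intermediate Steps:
W(t) = t*(19 + t)
W(H(3, (1 + 4)/(-5 - 4))) - 1*306 = (3 - (1 + 4)/(-5 - 4))*(19 + (3 - (1 + 4)/(-5 - 4))) - 1*306 = (3 - 5/(-9))*(19 + (3 - 5/(-9))) - 306 = (3 - 5*(-1)/9)*(19 + (3 - 5*(-1)/9)) - 306 = (3 - 1*(-5/9))*(19 + (3 - 1*(-5/9))) - 306 = (3 + 5/9)*(19 + (3 + 5/9)) - 306 = 32*(19 + 32/9)/9 - 306 = (32/9)*(203/9) - 306 = 6496/81 - 306 = -18290/81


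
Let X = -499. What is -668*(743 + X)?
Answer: -162992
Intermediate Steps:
-668*(743 + X) = -668*(743 - 499) = -668*244 = -162992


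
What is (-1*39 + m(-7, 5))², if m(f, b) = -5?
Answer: 1936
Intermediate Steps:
(-1*39 + m(-7, 5))² = (-1*39 - 5)² = (-39 - 5)² = (-44)² = 1936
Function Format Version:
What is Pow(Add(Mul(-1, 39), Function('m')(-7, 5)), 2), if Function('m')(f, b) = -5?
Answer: 1936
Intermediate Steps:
Pow(Add(Mul(-1, 39), Function('m')(-7, 5)), 2) = Pow(Add(Mul(-1, 39), -5), 2) = Pow(Add(-39, -5), 2) = Pow(-44, 2) = 1936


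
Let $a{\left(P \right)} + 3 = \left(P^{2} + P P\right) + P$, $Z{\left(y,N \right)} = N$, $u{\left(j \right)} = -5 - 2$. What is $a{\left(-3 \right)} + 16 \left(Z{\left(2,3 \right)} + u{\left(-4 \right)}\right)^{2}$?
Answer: $268$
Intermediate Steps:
$u{\left(j \right)} = -7$ ($u{\left(j \right)} = -5 - 2 = -7$)
$a{\left(P \right)} = -3 + P + 2 P^{2}$ ($a{\left(P \right)} = -3 + \left(\left(P^{2} + P P\right) + P\right) = -3 + \left(\left(P^{2} + P^{2}\right) + P\right) = -3 + \left(2 P^{2} + P\right) = -3 + \left(P + 2 P^{2}\right) = -3 + P + 2 P^{2}$)
$a{\left(-3 \right)} + 16 \left(Z{\left(2,3 \right)} + u{\left(-4 \right)}\right)^{2} = \left(-3 - 3 + 2 \left(-3\right)^{2}\right) + 16 \left(3 - 7\right)^{2} = \left(-3 - 3 + 2 \cdot 9\right) + 16 \left(-4\right)^{2} = \left(-3 - 3 + 18\right) + 16 \cdot 16 = 12 + 256 = 268$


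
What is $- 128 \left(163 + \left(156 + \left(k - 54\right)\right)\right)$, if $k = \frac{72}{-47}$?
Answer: $- \frac{1585024}{47} \approx -33724.0$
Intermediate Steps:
$k = - \frac{72}{47}$ ($k = 72 \left(- \frac{1}{47}\right) = - \frac{72}{47} \approx -1.5319$)
$- 128 \left(163 + \left(156 + \left(k - 54\right)\right)\right) = - 128 \left(163 + \left(156 - \frac{2610}{47}\right)\right) = - 128 \left(163 + \frac{4722}{47}\right) = \left(-128\right) \frac{12383}{47} = - \frac{1585024}{47}$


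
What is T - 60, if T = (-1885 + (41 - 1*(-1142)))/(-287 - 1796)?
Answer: -124278/2083 ≈ -59.663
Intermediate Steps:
T = 702/2083 (T = (-1885 + (41 + 1142))/(-2083) = (-1885 + 1183)*(-1/2083) = -702*(-1/2083) = 702/2083 ≈ 0.33701)
T - 60 = 702/2083 - 60 = -124278/2083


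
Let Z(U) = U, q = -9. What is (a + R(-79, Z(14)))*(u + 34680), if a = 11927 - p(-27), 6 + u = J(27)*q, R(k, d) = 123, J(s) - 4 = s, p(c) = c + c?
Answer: 416317080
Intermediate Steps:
p(c) = 2*c
J(s) = 4 + s
u = -285 (u = -6 + (4 + 27)*(-9) = -6 + 31*(-9) = -6 - 279 = -285)
a = 11981 (a = 11927 - 2*(-27) = 11927 - 1*(-54) = 11927 + 54 = 11981)
(a + R(-79, Z(14)))*(u + 34680) = (11981 + 123)*(-285 + 34680) = 12104*34395 = 416317080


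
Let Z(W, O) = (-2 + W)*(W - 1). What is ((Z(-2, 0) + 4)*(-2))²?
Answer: 1024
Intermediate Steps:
Z(W, O) = (-1 + W)*(-2 + W) (Z(W, O) = (-2 + W)*(-1 + W) = (-1 + W)*(-2 + W))
((Z(-2, 0) + 4)*(-2))² = (((2 + (-2)² - 3*(-2)) + 4)*(-2))² = (((2 + 4 + 6) + 4)*(-2))² = ((12 + 4)*(-2))² = (16*(-2))² = (-32)² = 1024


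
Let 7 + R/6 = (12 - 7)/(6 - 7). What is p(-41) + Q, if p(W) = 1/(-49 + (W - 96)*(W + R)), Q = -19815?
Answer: -305785079/15432 ≈ -19815.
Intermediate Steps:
R = -72 (R = -42 + 6*((12 - 7)/(6 - 7)) = -42 + 6*(5/(-1)) = -42 + 6*(5*(-1)) = -42 + 6*(-5) = -42 - 30 = -72)
p(W) = 1/(-49 + (-96 + W)*(-72 + W)) (p(W) = 1/(-49 + (W - 96)*(W - 72)) = 1/(-49 + (-96 + W)*(-72 + W)))
p(-41) + Q = 1/(6863 + (-41)² - 168*(-41)) - 19815 = 1/(6863 + 1681 + 6888) - 19815 = 1/15432 - 19815 = -305785079/15432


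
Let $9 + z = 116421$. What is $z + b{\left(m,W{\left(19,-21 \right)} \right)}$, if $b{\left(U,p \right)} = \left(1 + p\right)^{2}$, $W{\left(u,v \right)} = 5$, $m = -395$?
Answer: $116448$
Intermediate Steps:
$z = 116412$ ($z = -9 + 116421 = 116412$)
$z + b{\left(m,W{\left(19,-21 \right)} \right)} = 116412 + \left(1 + 5\right)^{2} = 116412 + 6^{2} = 116412 + 36 = 116448$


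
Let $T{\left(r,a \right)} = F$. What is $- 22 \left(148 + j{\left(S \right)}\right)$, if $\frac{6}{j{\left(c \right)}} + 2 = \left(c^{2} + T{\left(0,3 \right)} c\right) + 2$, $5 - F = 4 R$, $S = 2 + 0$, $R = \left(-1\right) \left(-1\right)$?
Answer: $-3278$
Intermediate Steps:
$R = 1$
$S = 2$
$F = 1$ ($F = 5 - 4 \cdot 1 = 5 - 4 = 1$)
$T{\left(r,a \right)} = 1$
$j{\left(c \right)} = \frac{6}{c + c^{2}}$ ($j{\left(c \right)} = \frac{6}{-2 + \left(\left(c^{2} + 1 c\right) + 2\right)} = \frac{6}{-2 + \left(\left(c^{2} + c\right) + 2\right)} = \frac{6}{-2 + \left(\left(c + c^{2}\right) + 2\right)} = \frac{6}{-2 + \left(2 + c + c^{2}\right)} = \frac{6}{c + c^{2}}$)
$- 22 \left(148 + j{\left(S \right)}\right) = - 22 \left(148 + \frac{6}{2 \left(1 + 2\right)}\right) = - 22 \left(148 + 6 \cdot \frac{1}{2} \cdot \frac{1}{3}\right) = - 22 \left(148 + 1\right) = \left(-22\right) 149 = -3278$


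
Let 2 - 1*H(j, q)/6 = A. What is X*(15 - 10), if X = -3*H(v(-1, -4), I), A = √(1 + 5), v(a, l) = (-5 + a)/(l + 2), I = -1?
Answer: -180 + 90*√6 ≈ 40.454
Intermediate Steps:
v(a, l) = (-5 + a)/(2 + l)
A = √6 ≈ 2.4495
H(j, q) = 12 - 6*√6
X = -36 + 18*√6 (X = -3*(12 - 6*√6) = -36 + 18*√6 ≈ 8.0908)
X*(15 - 10) = (-36 + 18*√6)*(15 - 10) = (-36 + 18*√6)*5 = -180 + 90*√6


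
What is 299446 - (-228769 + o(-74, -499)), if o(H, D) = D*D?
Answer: 279214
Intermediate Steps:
o(H, D) = D²
299446 - (-228769 + o(-74, -499)) = 299446 - (-228769 + (-499)²) = 299446 - (-228769 + 249001) = 299446 - 1*20232 = 299446 - 20232 = 279214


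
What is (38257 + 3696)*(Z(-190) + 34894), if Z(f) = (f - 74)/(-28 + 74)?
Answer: 33664345790/23 ≈ 1.4637e+9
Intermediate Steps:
Z(f) = -37/23 + f/46 (Z(f) = (-74 + f)/46 = (-74 + f)*(1/46) = -37/23 + f/46)
(38257 + 3696)*(Z(-190) + 34894) = (38257 + 3696)*((-37/23 + (1/46)*(-190)) + 34894) = 41953*((-37/23 - 95/23) + 34894) = 41953*(-132/23 + 34894) = 41953*(802430/23) = 33664345790/23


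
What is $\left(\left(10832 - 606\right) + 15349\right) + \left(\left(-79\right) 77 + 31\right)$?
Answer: $19523$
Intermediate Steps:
$\left(\left(10832 - 606\right) + 15349\right) + \left(\left(-79\right) 77 + 31\right) = \left(\left(10832 - 606\right) + 15349\right) + \left(-6083 + 31\right) = \left(10226 + 15349\right) - 6052 = 25575 - 6052 = 19523$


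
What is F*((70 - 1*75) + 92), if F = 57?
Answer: 4959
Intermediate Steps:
F*((70 - 1*75) + 92) = 57*((70 - 1*75) + 92) = 57*((70 - 75) + 92) = 57*(-5 + 92) = 57*87 = 4959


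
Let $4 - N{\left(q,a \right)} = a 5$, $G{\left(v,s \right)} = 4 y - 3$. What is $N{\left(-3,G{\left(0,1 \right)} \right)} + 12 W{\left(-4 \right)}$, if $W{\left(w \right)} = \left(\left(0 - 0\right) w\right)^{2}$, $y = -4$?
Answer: $99$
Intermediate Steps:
$G{\left(v,s \right)} = -19$ ($G{\left(v,s \right)} = 4 \left(-4\right) - 3 = -16 - 3 = -19$)
$N{\left(q,a \right)} = 4 - 5 a$ ($N{\left(q,a \right)} = 4 - a 5 = 4 - 5 a$)
$W{\left(w \right)} = 0$ ($W{\left(w \right)} = \left(\left(0 + 0\right) w\right)^{2} = \left(0 w\right)^{2} = 0^{2} = 0$)
$N{\left(-3,G{\left(0,1 \right)} \right)} + 12 W{\left(-4 \right)} = \left(4 - -95\right) + 12 \cdot 0 = \left(4 + 95\right) + 0 = 99 + 0 = 99$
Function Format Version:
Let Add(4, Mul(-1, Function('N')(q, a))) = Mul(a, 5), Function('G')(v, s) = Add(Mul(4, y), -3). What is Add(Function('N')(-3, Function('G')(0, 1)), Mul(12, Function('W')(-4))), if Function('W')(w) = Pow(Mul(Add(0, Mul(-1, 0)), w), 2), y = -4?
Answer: 99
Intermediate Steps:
Function('G')(v, s) = -19 (Function('G')(v, s) = Add(Mul(4, -4), -3) = Add(-16, -3) = -19)
Function('N')(q, a) = Add(4, Mul(-5, a)) (Function('N')(q, a) = Add(4, Mul(-1, Mul(a, 5))) = Add(4, Mul(-1, Mul(5, a))) = Add(4, Mul(-5, a)))
Function('W')(w) = 0 (Function('W')(w) = Pow(Mul(Add(0, 0), w), 2) = Pow(Mul(0, w), 2) = Pow(0, 2) = 0)
Add(Function('N')(-3, Function('G')(0, 1)), Mul(12, Function('W')(-4))) = Add(Add(4, Mul(-5, -19)), Mul(12, 0)) = Add(Add(4, 95), 0) = Add(99, 0) = 99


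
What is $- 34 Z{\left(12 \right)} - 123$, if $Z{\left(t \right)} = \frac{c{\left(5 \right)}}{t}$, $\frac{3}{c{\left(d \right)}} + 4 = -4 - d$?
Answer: $- \frac{3181}{26} \approx -122.35$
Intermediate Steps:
$c{\left(d \right)} = \frac{3}{-8 - d}$ ($c{\left(d \right)} = \frac{3}{-4 - \left(4 + d\right)} = \frac{3}{-8 - d}$)
$Z{\left(t \right)} = - \frac{3}{13 t}$ ($Z{\left(t \right)} = \frac{\left(-3\right) \frac{1}{8 + 5}}{t} = \frac{\left(-3\right) \frac{1}{13}}{t} = - \frac{3}{13 t}$)
$- 34 Z{\left(12 \right)} - 123 = - 34 \left(- \frac{3}{13 \cdot 12}\right) - 123 = - 34 \left(\left(- \frac{3}{13}\right) \frac{1}{12}\right) - 123 = \left(-34\right) \left(- \frac{1}{52}\right) - 123 = \frac{17}{26} - 123 = - \frac{3181}{26}$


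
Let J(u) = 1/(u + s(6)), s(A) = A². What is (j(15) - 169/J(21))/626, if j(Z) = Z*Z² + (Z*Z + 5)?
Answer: -3014/313 ≈ -9.6294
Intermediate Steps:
J(u) = 1/(36 + u) (J(u) = 1/(u + 6²) = 1/(u + 36) = 1/(36 + u))
j(Z) = 5 + Z² + Z³ (j(Z) = Z³ + (Z² + 5) = Z³ + (5 + Z²) = 5 + Z² + Z³)
(j(15) - 169/J(21))/626 = ((5 + 15² + 15³) - 169/(1/(36 + 21)))/626 = ((5 + 225 + 3375) - 169/(1/57))*(1/626) = (3605 - 169/1/57)*(1/626) = (3605 - 169*57)*(1/626) = (3605 - 9633)*(1/626) = -6028*1/626 = -3014/313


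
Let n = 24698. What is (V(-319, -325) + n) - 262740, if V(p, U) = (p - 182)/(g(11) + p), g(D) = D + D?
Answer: -23565991/99 ≈ -2.3804e+5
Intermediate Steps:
g(D) = 2*D
V(p, U) = (-182 + p)/(22 + p) (V(p, U) = (p - 182)/(2*11 + p) = (-182 + p)/(22 + p))
(V(-319, -325) + n) - 262740 = ((-182 - 319)/(22 - 319) + 24698) - 262740 = (-501/(-297) + 24698) - 262740 = (-1/297*(-501) + 24698) - 262740 = (167/99 + 24698) - 262740 = 2445269/99 - 262740 = -23565991/99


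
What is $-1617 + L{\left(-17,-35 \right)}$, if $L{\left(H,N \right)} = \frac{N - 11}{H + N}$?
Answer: $- \frac{42019}{26} \approx -1616.1$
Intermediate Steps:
$L{\left(H,N \right)} = \frac{-11 + N}{H + N}$
$-1617 + L{\left(-17,-35 \right)} = -1617 + \frac{-11 - 35}{-17 - 35} = -1617 + \frac{1}{-52} \left(-46\right) = -1617 - - \frac{23}{26} = -1617 + \frac{23}{26} = - \frac{42019}{26}$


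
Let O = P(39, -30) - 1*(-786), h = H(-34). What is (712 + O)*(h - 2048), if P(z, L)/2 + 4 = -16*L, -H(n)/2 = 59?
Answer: -5306700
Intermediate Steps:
H(n) = -118 (H(n) = -2*59 = -118)
h = -118
P(z, L) = -8 - 32*L (P(z, L) = -8 + 2*(-16*L) = -8 - 32*L)
O = 1738 (O = (-8 - 32*(-30)) - 1*(-786) = (-8 + 960) + 786 = 952 + 786 = 1738)
(712 + O)*(h - 2048) = (712 + 1738)*(-118 - 2048) = 2450*(-2166) = -5306700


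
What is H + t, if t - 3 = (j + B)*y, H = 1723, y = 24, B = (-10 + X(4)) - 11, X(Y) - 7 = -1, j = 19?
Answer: 1822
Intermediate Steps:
X(Y) = 6 (X(Y) = 7 - 1 = 6)
B = -15 (B = (-10 + 6) - 11 = -4 - 11 = -15)
t = 99 (t = 3 + (19 - 15)*24 = 3 + 4*24 = 3 + 96 = 99)
H + t = 1723 + 99 = 1822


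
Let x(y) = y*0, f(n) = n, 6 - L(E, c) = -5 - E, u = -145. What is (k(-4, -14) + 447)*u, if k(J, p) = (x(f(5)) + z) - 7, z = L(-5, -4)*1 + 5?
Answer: -65395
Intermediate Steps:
L(E, c) = 11 + E (L(E, c) = 6 - (-5 - E) = 6 + (5 + E) = 11 + E)
x(y) = 0
z = 11 (z = (11 - 5)*1 + 5 = 6*1 + 5 = 6 + 5 = 11)
k(J, p) = 4 (k(J, p) = (0 + 11) - 7 = 11 - 7 = 4)
(k(-4, -14) + 447)*u = (4 + 447)*(-145) = 451*(-145) = -65395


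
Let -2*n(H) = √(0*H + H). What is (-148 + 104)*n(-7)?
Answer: 22*I*√7 ≈ 58.207*I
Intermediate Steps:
n(H) = -√H/2 (n(H) = -√(0*H + H)/2 = -√(0 + H)/2 = -√H/2)
(-148 + 104)*n(-7) = (-148 + 104)*(-I*√7/2) = -(-22)*I*√7 = 22*I*√7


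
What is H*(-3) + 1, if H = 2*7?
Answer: -41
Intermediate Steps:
H = 14
H*(-3) + 1 = 14*(-3) + 1 = -42 + 1 = -41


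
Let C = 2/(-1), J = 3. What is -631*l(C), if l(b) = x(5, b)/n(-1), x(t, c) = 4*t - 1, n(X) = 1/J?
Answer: -35967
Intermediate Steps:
n(X) = ⅓ (n(X) = 1/3 = ⅓)
C = -2 (C = 2*(-1) = -2)
x(t, c) = -1 + 4*t
l(b) = 57 (l(b) = (-1 + 4*5)/(⅓) = (-1 + 20)*3 = 19*3 = 57)
-631*l(C) = -631*57 = -35967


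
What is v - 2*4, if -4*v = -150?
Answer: 59/2 ≈ 29.500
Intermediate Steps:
v = 75/2 (v = -1/4*(-150) = 75/2 ≈ 37.500)
v - 2*4 = 75/2 - 2*4 = 75/2 - 8 = 59/2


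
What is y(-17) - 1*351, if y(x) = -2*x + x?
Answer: -334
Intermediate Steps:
y(x) = -x
y(-17) - 1*351 = -1*(-17) - 1*351 = 17 - 351 = -334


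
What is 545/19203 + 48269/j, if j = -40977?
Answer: -301525714/262293777 ≈ -1.1496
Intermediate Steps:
545/19203 + 48269/j = 545/19203 + 48269/(-40977) = 545*(1/19203) + 48269*(-1/40977) = 545/19203 - 48269/40977 = -301525714/262293777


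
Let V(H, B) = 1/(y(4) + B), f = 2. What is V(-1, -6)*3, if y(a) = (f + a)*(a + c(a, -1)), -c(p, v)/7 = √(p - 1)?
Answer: -1/92 - 7*√3/276 ≈ -0.054798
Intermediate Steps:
c(p, v) = -7*√(-1 + p) (c(p, v) = -7*√(p - 1) = -7*√(-1 + p))
y(a) = (2 + a)*(a - 7*√(-1 + a))
V(H, B) = 1/(24 + B - 42*√3) (V(H, B) = 1/((4² - 14*√(-1 + 4) + 2*4 - 7*4*√(-1 + 4)) + B) = 1/((16 - 14*√3 + 8 - 7*4*√3) + B) = 1/((16 - 14*√3 + 8 - 28*√3) + B) = 1/((24 - 42*√3) + B) = 1/(24 + B - 42*√3))
V(-1, -6)*3 = 3/(24 - 6 - 42*√3) = 3/(18 - 42*√3)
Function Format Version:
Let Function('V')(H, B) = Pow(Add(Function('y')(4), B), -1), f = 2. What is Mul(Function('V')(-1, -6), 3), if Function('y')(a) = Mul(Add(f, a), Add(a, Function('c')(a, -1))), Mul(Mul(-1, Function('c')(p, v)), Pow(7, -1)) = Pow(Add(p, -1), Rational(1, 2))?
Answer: Add(Rational(-1, 92), Mul(Rational(-7, 276), Pow(3, Rational(1, 2)))) ≈ -0.054798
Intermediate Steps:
Function('c')(p, v) = Mul(-7, Pow(Add(-1, p), Rational(1, 2))) (Function('c')(p, v) = Mul(-7, Pow(Add(p, -1), Rational(1, 2))) = Mul(-7, Pow(Add(-1, p), Rational(1, 2))))
Function('y')(a) = Mul(Add(2, a), Add(a, Mul(-7, Pow(Add(-1, a), Rational(1, 2)))))
Function('V')(H, B) = Pow(Add(24, B, Mul(-42, Pow(3, Rational(1, 2)))), -1) (Function('V')(H, B) = Pow(Add(Add(Pow(4, 2), Mul(-14, Pow(Add(-1, 4), Rational(1, 2))), Mul(2, 4), Mul(-7, 4, Pow(Add(-1, 4), Rational(1, 2)))), B), -1) = Pow(Add(Add(16, Mul(-14, Pow(3, Rational(1, 2))), 8, Mul(-7, 4, Pow(3, Rational(1, 2)))), B), -1) = Pow(Add(Add(16, Mul(-14, Pow(3, Rational(1, 2))), 8, Mul(-28, Pow(3, Rational(1, 2)))), B), -1) = Pow(Add(Add(24, Mul(-42, Pow(3, Rational(1, 2)))), B), -1) = Pow(Add(24, B, Mul(-42, Pow(3, Rational(1, 2)))), -1))
Mul(Function('V')(-1, -6), 3) = Mul(Pow(Add(24, -6, Mul(-42, Pow(3, Rational(1, 2)))), -1), 3) = Mul(Pow(Add(18, Mul(-42, Pow(3, Rational(1, 2)))), -1), 3) = Mul(3, Pow(Add(18, Mul(-42, Pow(3, Rational(1, 2)))), -1))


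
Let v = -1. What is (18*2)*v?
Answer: -36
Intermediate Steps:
(18*2)*v = (18*2)*(-1) = 36*(-1) = -36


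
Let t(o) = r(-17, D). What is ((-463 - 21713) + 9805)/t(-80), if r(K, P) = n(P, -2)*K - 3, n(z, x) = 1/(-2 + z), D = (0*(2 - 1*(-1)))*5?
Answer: -24742/11 ≈ -2249.3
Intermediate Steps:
D = 0 (D = (0*(2 + 1))*5 = (0*3)*5 = 0*5 = 0)
r(K, P) = -3 + K/(-2 + P) (r(K, P) = K/(-2 + P) - 3 = -3 + K/(-2 + P))
t(o) = 11/2 (t(o) = (6 - 17 - 3*0)/(-2 + 0) = (6 - 17 + 0)/(-2) = -½*(-11) = 11/2)
((-463 - 21713) + 9805)/t(-80) = ((-463 - 21713) + 9805)/(11/2) = (-22176 + 9805)*(2/11) = -12371*2/11 = -24742/11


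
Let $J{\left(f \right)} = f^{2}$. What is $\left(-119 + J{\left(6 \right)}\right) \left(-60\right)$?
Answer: $4980$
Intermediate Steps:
$\left(-119 + J{\left(6 \right)}\right) \left(-60\right) = \left(-119 + 6^{2}\right) \left(-60\right) = \left(-119 + 36\right) \left(-60\right) = \left(-83\right) \left(-60\right) = 4980$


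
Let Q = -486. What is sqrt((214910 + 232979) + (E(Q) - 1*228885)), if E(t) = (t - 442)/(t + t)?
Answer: 2*sqrt(39913653)/27 ≈ 467.98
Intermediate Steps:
E(t) = (-442 + t)/(2*t) (E(t) = (-442 + t)/((2*t)) = (-442 + t)*(1/(2*t)) = (-442 + t)/(2*t))
sqrt((214910 + 232979) + (E(Q) - 1*228885)) = sqrt((214910 + 232979) + ((1/2)*(-442 - 486)/(-486) - 1*228885)) = sqrt(447889 + ((1/2)*(-1/486)*(-928) - 228885)) = sqrt(447889 + (232/243 - 228885)) = sqrt(447889 - 55618823/243) = sqrt(53218204/243) = 2*sqrt(39913653)/27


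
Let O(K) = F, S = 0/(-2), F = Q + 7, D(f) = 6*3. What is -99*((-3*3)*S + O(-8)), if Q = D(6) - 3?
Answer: -2178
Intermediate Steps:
D(f) = 18
Q = 15 (Q = 18 - 3 = 15)
F = 22 (F = 15 + 7 = 22)
S = 0 (S = 0*(-½) = 0)
O(K) = 22
-99*((-3*3)*S + O(-8)) = -99*(-3*3*0 + 22) = -99*(-9*0 + 22) = -99*(0 + 22) = -99*22 = -2178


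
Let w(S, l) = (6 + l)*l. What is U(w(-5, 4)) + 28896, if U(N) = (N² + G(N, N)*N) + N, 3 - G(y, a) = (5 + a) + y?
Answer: 27256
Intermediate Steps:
G(y, a) = -2 - a - y (G(y, a) = 3 - ((5 + a) + y) = 3 - (5 + a + y) = 3 + (-5 - a - y) = -2 - a - y)
w(S, l) = l*(6 + l)
U(N) = N + N² + N*(-2 - 2*N) (U(N) = (N² + (-2 - N - N)*N) + N = (N² + (-2 - 2*N)*N) + N = (N² + N*(-2 - 2*N)) + N = N + N² + N*(-2 - 2*N))
U(w(-5, 4)) + 28896 = (4*(6 + 4))*(-1 - 4*(6 + 4)) + 28896 = (4*10)*(-1 - 4*10) + 28896 = 40*(-1 - 1*40) + 28896 = 40*(-1 - 40) + 28896 = 40*(-41) + 28896 = -1640 + 28896 = 27256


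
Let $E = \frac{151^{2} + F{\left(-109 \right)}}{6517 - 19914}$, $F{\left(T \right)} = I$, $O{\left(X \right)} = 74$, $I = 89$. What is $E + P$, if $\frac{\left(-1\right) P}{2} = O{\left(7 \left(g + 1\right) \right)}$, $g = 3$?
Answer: $- \frac{2005646}{13397} \approx -149.71$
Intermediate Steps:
$P = -148$ ($P = \left(-2\right) 74 = -148$)
$F{\left(T \right)} = 89$
$E = - \frac{22890}{13397}$ ($E = \frac{151^{2} + 89}{6517 - 19914} = \frac{22801 + 89}{-13397} = 22890 \left(- \frac{1}{13397}\right) = - \frac{22890}{13397} \approx -1.7086$)
$E + P = - \frac{22890}{13397} - 148 = - \frac{2005646}{13397}$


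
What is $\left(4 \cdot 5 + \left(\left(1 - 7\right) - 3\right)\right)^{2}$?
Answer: $121$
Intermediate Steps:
$\left(4 \cdot 5 + \left(\left(1 - 7\right) - 3\right)\right)^{2} = \left(20 - 9\right)^{2} = 11^{2} = 121$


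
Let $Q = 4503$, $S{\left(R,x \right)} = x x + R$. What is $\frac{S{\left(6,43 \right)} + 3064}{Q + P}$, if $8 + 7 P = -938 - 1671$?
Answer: $\frac{34433}{28904} \approx 1.1913$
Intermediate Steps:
$S{\left(R,x \right)} = R + x^{2}$ ($S{\left(R,x \right)} = x^{2} + R = R + x^{2}$)
$P = - \frac{2617}{7}$ ($P = - \frac{8}{7} + \frac{-938 - 1671}{7} = - \frac{8}{7} + \frac{1}{7} \left(-2609\right) = - \frac{8}{7} - \frac{2609}{7} = - \frac{2617}{7} \approx -373.86$)
$\frac{S{\left(6,43 \right)} + 3064}{Q + P} = \frac{\left(6 + 43^{2}\right) + 3064}{4503 - \frac{2617}{7}} = \frac{\left(6 + 1849\right) + 3064}{\frac{28904}{7}} = \left(1855 + 3064\right) \frac{7}{28904} = 4919 \cdot \frac{7}{28904} = \frac{34433}{28904}$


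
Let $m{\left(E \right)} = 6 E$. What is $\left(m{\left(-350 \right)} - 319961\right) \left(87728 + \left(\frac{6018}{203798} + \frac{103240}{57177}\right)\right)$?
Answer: $- \frac{164617778703215888717}{5826279123} \approx -2.8254 \cdot 10^{10}$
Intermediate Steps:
$\left(m{\left(-350 \right)} - 319961\right) \left(87728 + \left(\frac{6018}{203798} + \frac{103240}{57177}\right)\right) = \left(6 \left(-350\right) - 319961\right) \left(87728 + \left(\frac{6018}{203798} + \frac{103240}{57177}\right)\right) = \left(-2100 - 319961\right) \left(87728 + \left(6018 \cdot \frac{1}{203798} + 103240 \cdot \frac{1}{57177}\right)\right) = - 322061 \left(87728 + \left(\frac{3009}{101899} + \frac{103240}{57177}\right)\right) = - 322061 \left(87728 + \frac{10692098353}{5826279123}\right) = \left(-322061\right) \frac{511138507000897}{5826279123} = - \frac{164617778703215888717}{5826279123}$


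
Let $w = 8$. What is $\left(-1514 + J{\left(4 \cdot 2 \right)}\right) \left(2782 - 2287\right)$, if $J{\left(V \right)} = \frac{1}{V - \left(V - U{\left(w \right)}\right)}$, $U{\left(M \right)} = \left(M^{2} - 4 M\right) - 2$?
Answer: $- \frac{1498827}{2} \approx -7.4941 \cdot 10^{5}$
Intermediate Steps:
$U{\left(M \right)} = -2 + M^{2} - 4 M$
$J{\left(V \right)} = \frac{1}{30}$ ($J{\left(V \right)} = \frac{1}{V - \left(-30 + V\right)} = \frac{1}{30}$)
$\left(-1514 + J{\left(4 \cdot 2 \right)}\right) \left(2782 - 2287\right) = \left(-1514 + \frac{1}{30}\right) \left(2782 - 2287\right) = \left(- \frac{45419}{30}\right) 495 = - \frac{1498827}{2}$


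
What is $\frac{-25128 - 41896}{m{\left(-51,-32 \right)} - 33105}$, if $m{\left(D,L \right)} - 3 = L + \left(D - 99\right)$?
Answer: $\frac{16756}{8321} \approx 2.0137$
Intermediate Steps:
$m{\left(D,L \right)} = -96 + D + L$ ($m{\left(D,L \right)} = 3 + \left(L + \left(D - 99\right)\right) = 3 + \left(L + \left(-99 + D\right)\right) = 3 + \left(-99 + D + L\right) = -96 + D + L$)
$\frac{-25128 - 41896}{m{\left(-51,-32 \right)} - 33105} = \frac{-25128 - 41896}{\left(-96 - 51 - 32\right) - 33105} = - \frac{67024}{-179 - 33105} = - \frac{67024}{-33284} = \left(-67024\right) \left(- \frac{1}{33284}\right) = \frac{16756}{8321}$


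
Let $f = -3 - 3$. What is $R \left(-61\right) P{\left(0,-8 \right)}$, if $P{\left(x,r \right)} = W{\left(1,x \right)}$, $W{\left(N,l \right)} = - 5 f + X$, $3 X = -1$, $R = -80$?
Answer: $\frac{434320}{3} \approx 1.4477 \cdot 10^{5}$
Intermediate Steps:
$f = -6$
$X = - \frac{1}{3}$ ($X = \frac{1}{3} \left(-1\right) = - \frac{1}{3} \approx -0.33333$)
$W{\left(N,l \right)} = \frac{89}{3}$ ($W{\left(N,l \right)} = \left(-5\right) \left(-6\right) - \frac{1}{3} = 30 - \frac{1}{3} = \frac{89}{3}$)
$P{\left(x,r \right)} = \frac{89}{3}$
$R \left(-61\right) P{\left(0,-8 \right)} = \left(-80\right) \left(-61\right) \frac{89}{3} = 4880 \cdot \frac{89}{3} = \frac{434320}{3}$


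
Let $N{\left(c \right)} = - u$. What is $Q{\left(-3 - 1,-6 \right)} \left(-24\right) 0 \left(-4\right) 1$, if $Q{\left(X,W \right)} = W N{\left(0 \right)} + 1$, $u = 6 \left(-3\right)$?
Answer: $0$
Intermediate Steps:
$u = -18$
$N{\left(c \right)} = 18$ ($N{\left(c \right)} = \left(-1\right) \left(-18\right) = 18$)
$Q{\left(X,W \right)} = 1 + 18 W$ ($Q{\left(X,W \right)} = W 18 + 1 = 18 W + 1 = 1 + 18 W$)
$Q{\left(-3 - 1,-6 \right)} \left(-24\right) 0 \left(-4\right) 1 = \left(1 + 18 \left(-6\right)\right) \left(-24\right) 0 \left(-4\right) 1 = \left(1 - 108\right) \left(-24\right) 0 \cdot 1 = \left(-107\right) \left(-24\right) 0 = 2568 \cdot 0 = 0$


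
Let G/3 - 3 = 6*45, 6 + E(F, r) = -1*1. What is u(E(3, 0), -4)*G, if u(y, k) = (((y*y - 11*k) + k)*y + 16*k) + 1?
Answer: -561834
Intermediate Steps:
E(F, r) = -7 (E(F, r) = -6 - 1*1 = -6 - 1 = -7)
G = 819 (G = 9 + 3*(6*45) = 9 + 3*270 = 9 + 810 = 819)
u(y, k) = 1 + 16*k + y*(y² - 10*k) (u(y, k) = (((y² - 11*k) + k)*y + 16*k) + 1 = ((y² - 10*k)*y + 16*k) + 1 = (y*(y² - 10*k) + 16*k) + 1 = (16*k + y*(y² - 10*k)) + 1 = 1 + 16*k + y*(y² - 10*k))
u(E(3, 0), -4)*G = (1 + (-7)³ + 16*(-4) - 10*(-4)*(-7))*819 = (1 - 343 - 64 - 280)*819 = -686*819 = -561834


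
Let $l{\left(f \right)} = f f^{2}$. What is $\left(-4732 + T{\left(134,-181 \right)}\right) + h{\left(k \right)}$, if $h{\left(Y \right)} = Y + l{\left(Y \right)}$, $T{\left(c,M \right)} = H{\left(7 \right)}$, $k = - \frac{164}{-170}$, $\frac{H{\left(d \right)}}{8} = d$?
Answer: $- \frac{2870504682}{614125} \approx -4674.1$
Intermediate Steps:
$H{\left(d \right)} = 8 d$
$k = \frac{82}{85}$ ($k = \left(-164\right) \left(- \frac{1}{170}\right) = \frac{82}{85} \approx 0.96471$)
$T{\left(c,M \right)} = 56$ ($T{\left(c,M \right)} = 8 \cdot 7 = 56$)
$l{\left(f \right)} = f^{3}$
$h{\left(Y \right)} = Y + Y^{3}$
$\left(-4732 + T{\left(134,-181 \right)}\right) + h{\left(k \right)} = \left(-4732 + 56\right) + \left(\frac{82}{85} + \left(\frac{82}{85}\right)^{3}\right) = -4676 + \left(\frac{82}{85} + \frac{551368}{614125}\right) = -4676 + \frac{1143818}{614125} = - \frac{2870504682}{614125}$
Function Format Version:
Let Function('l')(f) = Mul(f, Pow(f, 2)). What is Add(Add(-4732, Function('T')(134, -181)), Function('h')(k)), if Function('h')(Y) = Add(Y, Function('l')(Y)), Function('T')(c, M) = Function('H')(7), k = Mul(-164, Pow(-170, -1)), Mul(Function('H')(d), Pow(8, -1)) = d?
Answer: Rational(-2870504682, 614125) ≈ -4674.1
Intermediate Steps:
Function('H')(d) = Mul(8, d)
k = Rational(82, 85) (k = Mul(-164, Rational(-1, 170)) = Rational(82, 85) ≈ 0.96471)
Function('T')(c, M) = 56 (Function('T')(c, M) = Mul(8, 7) = 56)
Function('l')(f) = Pow(f, 3)
Function('h')(Y) = Add(Y, Pow(Y, 3))
Add(Add(-4732, Function('T')(134, -181)), Function('h')(k)) = Add(Add(-4732, 56), Add(Rational(82, 85), Pow(Rational(82, 85), 3))) = Add(-4676, Add(Rational(82, 85), Rational(551368, 614125))) = Add(-4676, Rational(1143818, 614125)) = Rational(-2870504682, 614125)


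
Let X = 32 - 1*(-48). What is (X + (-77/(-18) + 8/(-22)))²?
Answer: 276058225/39204 ≈ 7041.6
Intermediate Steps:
X = 80 (X = 32 + 48 = 80)
(X + (-77/(-18) + 8/(-22)))² = (80 + (-77/(-18) + 8/(-22)))² = (80 + (-77*(-1/18) + 8*(-1/22)))² = (80 + (77/18 - 4/11))² = (80 + 775/198)² = (16615/198)² = 276058225/39204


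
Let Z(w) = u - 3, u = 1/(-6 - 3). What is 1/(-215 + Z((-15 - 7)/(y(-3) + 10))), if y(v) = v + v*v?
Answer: -9/1963 ≈ -0.0045848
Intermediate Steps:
u = -⅑ (u = 1/(-9) = -⅑ ≈ -0.11111)
y(v) = v + v²
Z(w) = -28/9 (Z(w) = -⅑ - 3 = -28/9)
1/(-215 + Z((-15 - 7)/(y(-3) + 10))) = 1/(-215 - 28/9) = 1/(-1963/9) = -9/1963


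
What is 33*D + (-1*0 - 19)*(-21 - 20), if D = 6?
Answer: 977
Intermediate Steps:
33*D + (-1*0 - 19)*(-21 - 20) = 33*6 + (-1*0 - 19)*(-21 - 20) = 198 + (0 - 19)*(-41) = 198 - 19*(-41) = 198 + 779 = 977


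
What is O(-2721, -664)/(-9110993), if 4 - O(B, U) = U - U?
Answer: -4/9110993 ≈ -4.3903e-7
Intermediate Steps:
O(B, U) = 4 (O(B, U) = 4 - (U - U) = 4 - 1*0 = 4 + 0 = 4)
O(-2721, -664)/(-9110993) = 4/(-9110993) = 4*(-1/9110993) = -4/9110993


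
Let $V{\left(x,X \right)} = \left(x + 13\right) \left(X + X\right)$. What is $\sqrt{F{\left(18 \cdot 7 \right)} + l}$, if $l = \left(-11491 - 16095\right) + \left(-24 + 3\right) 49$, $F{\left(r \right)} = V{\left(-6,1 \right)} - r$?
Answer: $i \sqrt{28727} \approx 169.49 i$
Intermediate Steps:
$V{\left(x,X \right)} = 2 X \left(13 + x\right)$ ($V{\left(x,X \right)} = \left(13 + x\right) 2 X = 2 X \left(13 + x\right)$)
$F{\left(r \right)} = 14 - r$ ($F{\left(r \right)} = 2 \cdot 1 \left(13 - 6\right) - r = 2 \cdot 1 \cdot 7 - r = 14 - r$)
$l = -28615$ ($l = -27586 - 1029 = -28615$)
$\sqrt{F{\left(18 \cdot 7 \right)} + l} = \sqrt{\left(14 - 18 \cdot 7\right) - 28615} = \sqrt{\left(14 - 126\right) - 28615} = \sqrt{-112 - 28615} = \sqrt{-28727} = i \sqrt{28727}$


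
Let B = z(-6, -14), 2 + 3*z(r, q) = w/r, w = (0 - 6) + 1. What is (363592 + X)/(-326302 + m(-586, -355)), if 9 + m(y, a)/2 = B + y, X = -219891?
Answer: -1293309/2947435 ≈ -0.43879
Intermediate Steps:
w = -5 (w = -6 + 1 = -5)
z(r, q) = -⅔ - 5/(3*r) (z(r, q) = -⅔ + (-5/r)/3 = -⅔ - 5/(3*r))
B = -7/18 (B = (⅓)*(-5 - 2*(-6))/(-6) = (⅓)*(-⅙)*(-5 + 12) = (⅓)*(-⅙)*7 = -7/18 ≈ -0.38889)
m(y, a) = -169/9 + 2*y (m(y, a) = -18 + 2*(-7/18 + y) = -18 + (-7/9 + 2*y) = -169/9 + 2*y)
(363592 + X)/(-326302 + m(-586, -355)) = (363592 - 219891)/(-326302 + (-169/9 + 2*(-586))) = 143701/(-326302 + (-169/9 - 1172)) = 143701/(-326302 - 10717/9) = 143701/(-2947435/9) = 143701*(-9/2947435) = -1293309/2947435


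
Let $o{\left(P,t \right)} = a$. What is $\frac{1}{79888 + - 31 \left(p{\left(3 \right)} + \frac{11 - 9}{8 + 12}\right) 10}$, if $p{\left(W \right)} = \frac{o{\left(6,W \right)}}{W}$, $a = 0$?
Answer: $\frac{1}{79857} \approx 1.2522 \cdot 10^{-5}$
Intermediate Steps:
$o{\left(P,t \right)} = 0$
$p{\left(W \right)} = 0$ ($p{\left(W \right)} = \frac{0}{W} = 0$)
$\frac{1}{79888 + - 31 \left(p{\left(3 \right)} + \frac{11 - 9}{8 + 12}\right) 10} = \frac{1}{79888 + - 31 \left(0 + \frac{11 - 9}{8 + 12}\right) 10} = \frac{1}{79888 + - 31 \left(0 + \frac{2}{20}\right) 10} = \frac{1}{79888 + - 31 \left(0 + 2 \cdot \frac{1}{20}\right) 10} = \frac{1}{79888 + - 31 \left(0 + \frac{1}{10}\right) 10} = \frac{1}{79888 + \left(-31\right) \frac{1}{10} \cdot 10} = \frac{1}{79888 - 31} = \frac{1}{79857}$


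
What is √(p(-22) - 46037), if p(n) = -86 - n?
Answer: 11*I*√381 ≈ 214.71*I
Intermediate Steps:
√(p(-22) - 46037) = √((-86 - 1*(-22)) - 46037) = √((-86 + 22) - 46037) = √(-64 - 46037) = √(-46101) = 11*I*√381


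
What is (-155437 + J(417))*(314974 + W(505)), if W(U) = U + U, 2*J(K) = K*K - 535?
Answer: -21727059840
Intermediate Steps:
J(K) = -535/2 + K²/2 (J(K) = (K*K - 535)/2 = (K² - 535)/2 = (-535 + K²)/2 = -535/2 + K²/2)
W(U) = 2*U
(-155437 + J(417))*(314974 + W(505)) = (-155437 + (-535/2 + (½)*417²))*(314974 + 2*505) = (-155437 + (-535/2 + (½)*173889))*(314974 + 1010) = (-155437 + (-535/2 + 173889/2))*315984 = (-155437 + 86677)*315984 = -68760*315984 = -21727059840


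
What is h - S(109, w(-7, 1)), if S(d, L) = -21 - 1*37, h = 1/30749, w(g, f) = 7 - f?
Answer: 1783443/30749 ≈ 58.000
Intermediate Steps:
h = 1/30749 ≈ 3.2521e-5
S(d, L) = -58 (S(d, L) = -21 - 37 = -58)
h - S(109, w(-7, 1)) = 1/30749 - 1*(-58) = 1/30749 + 58 = 1783443/30749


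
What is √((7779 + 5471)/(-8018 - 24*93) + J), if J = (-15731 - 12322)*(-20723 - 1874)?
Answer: 2*√266402207087/41 ≈ 25178.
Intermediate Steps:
J = 633913641 (J = -28053*(-22597) = 633913641)
√((7779 + 5471)/(-8018 - 24*93) + J) = √((7779 + 5471)/(-8018 - 24*93) + 633913641) = √(13250/(-8018 - 2232) + 633913641) = √(13250/(-10250) + 633913641) = √(13250*(-1/10250) + 633913641) = √(-53/41 + 633913641) = √(25990459228/41) = 2*√266402207087/41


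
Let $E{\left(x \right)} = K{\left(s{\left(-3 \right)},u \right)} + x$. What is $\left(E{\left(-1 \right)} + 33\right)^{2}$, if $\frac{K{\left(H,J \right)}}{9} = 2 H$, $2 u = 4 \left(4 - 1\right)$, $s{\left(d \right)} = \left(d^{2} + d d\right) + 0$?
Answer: $126736$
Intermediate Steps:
$s{\left(d \right)} = 2 d^{2}$ ($s{\left(d \right)} = \left(d^{2} + d^{2}\right) + 0 = 2 d^{2} + 0 = 2 d^{2}$)
$u = 6$ ($u = \frac{4 \left(4 - 1\right)}{2} = \frac{4 \cdot 3}{2} = \frac{1}{2} \cdot 12 = 6$)
$K{\left(H,J \right)} = 18 H$ ($K{\left(H,J \right)} = 9 \cdot 2 H = 18 H$)
$E{\left(x \right)} = 324 + x$ ($E{\left(x \right)} = 18 \cdot 2 \left(-3\right)^{2} + x = 18 \cdot 2 \cdot 9 + x = 18 \cdot 18 + x = 324 + x$)
$\left(E{\left(-1 \right)} + 33\right)^{2} = \left(\left(324 - 1\right) + 33\right)^{2} = \left(323 + 33\right)^{2} = 356^{2} = 126736$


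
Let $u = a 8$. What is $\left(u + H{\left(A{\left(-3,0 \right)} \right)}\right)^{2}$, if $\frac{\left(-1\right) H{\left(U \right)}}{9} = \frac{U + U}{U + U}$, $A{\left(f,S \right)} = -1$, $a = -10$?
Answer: $7921$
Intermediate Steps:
$H{\left(U \right)} = -9$ ($H{\left(U \right)} = - 9 \frac{U + U}{U + U} = - 9 \frac{2 U}{2 U} = - 9 \cdot 2 U \frac{1}{2 U} = \left(-9\right) 1 = -9$)
$u = -80$ ($u = \left(-10\right) 8 = -80$)
$\left(u + H{\left(A{\left(-3,0 \right)} \right)}\right)^{2} = \left(-80 - 9\right)^{2} = \left(-89\right)^{2} = 7921$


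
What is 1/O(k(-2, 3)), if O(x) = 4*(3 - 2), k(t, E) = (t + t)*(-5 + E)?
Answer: ¼ ≈ 0.25000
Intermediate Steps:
k(t, E) = 2*t*(-5 + E) (k(t, E) = (2*t)*(-5 + E) = 2*t*(-5 + E))
O(x) = 4 (O(x) = 4*1 = 4)
1/O(k(-2, 3)) = 1/4 = ¼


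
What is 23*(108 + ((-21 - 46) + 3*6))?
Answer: 1357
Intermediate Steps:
23*(108 + ((-21 - 46) + 3*6)) = 23*(108 + (-67 + 18)) = 23*(108 - 49) = 23*59 = 1357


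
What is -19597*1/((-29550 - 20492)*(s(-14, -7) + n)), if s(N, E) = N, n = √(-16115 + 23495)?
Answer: 137179/179750864 + 58791*√205/179750864 ≈ 0.0054461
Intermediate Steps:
n = 6*√205 (n = √7380 = 6*√205 ≈ 85.907)
-19597*1/((-29550 - 20492)*(s(-14, -7) + n)) = -19597*1/((-29550 - 20492)*(-14 + 6*√205)) = -19597*(-1/(50042*(-14 + 6*√205))) = -19597/(700588 - 300252*√205)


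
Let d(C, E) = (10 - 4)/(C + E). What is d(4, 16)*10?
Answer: 3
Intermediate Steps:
d(C, E) = 6/(C + E)
d(4, 16)*10 = (6/(4 + 16))*10 = (6/20)*10 = (6*(1/20))*10 = (3/10)*10 = 3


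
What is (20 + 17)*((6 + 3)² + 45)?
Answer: 4662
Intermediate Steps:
(20 + 17)*((6 + 3)² + 45) = 37*(9² + 45) = 37*(81 + 45) = 37*126 = 4662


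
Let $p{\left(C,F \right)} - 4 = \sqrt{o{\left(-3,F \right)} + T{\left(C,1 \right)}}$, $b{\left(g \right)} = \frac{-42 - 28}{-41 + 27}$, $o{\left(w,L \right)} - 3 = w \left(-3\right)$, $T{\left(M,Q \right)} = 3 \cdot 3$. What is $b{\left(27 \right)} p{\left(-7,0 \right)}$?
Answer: $20 + 5 \sqrt{21} \approx 42.913$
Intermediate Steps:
$T{\left(M,Q \right)} = 9$
$o{\left(w,L \right)} = 3 - 3 w$ ($o{\left(w,L \right)} = 3 + w \left(-3\right) = 3 - 3 w$)
$b{\left(g \right)} = 5$ ($b{\left(g \right)} = - \frac{70}{-14} = \left(-70\right) \left(- \frac{1}{14}\right) = 5$)
$p{\left(C,F \right)} = 4 + \sqrt{21}$ ($p{\left(C,F \right)} = 4 + \sqrt{\left(3 - -9\right) + 9} = 4 + \sqrt{\left(3 + 9\right) + 9} = 4 + \sqrt{12 + 9} = 4 + \sqrt{21}$)
$b{\left(27 \right)} p{\left(-7,0 \right)} = 5 \left(4 + \sqrt{21}\right) = 20 + 5 \sqrt{21}$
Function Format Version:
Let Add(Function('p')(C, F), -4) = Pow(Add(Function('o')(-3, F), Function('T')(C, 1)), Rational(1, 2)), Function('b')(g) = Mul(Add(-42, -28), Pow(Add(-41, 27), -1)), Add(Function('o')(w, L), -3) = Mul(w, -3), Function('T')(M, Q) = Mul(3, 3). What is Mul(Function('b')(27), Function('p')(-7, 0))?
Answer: Add(20, Mul(5, Pow(21, Rational(1, 2)))) ≈ 42.913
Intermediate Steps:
Function('T')(M, Q) = 9
Function('o')(w, L) = Add(3, Mul(-3, w)) (Function('o')(w, L) = Add(3, Mul(w, -3)) = Add(3, Mul(-3, w)))
Function('b')(g) = 5 (Function('b')(g) = Mul(-70, Pow(-14, -1)) = Mul(-70, Rational(-1, 14)) = 5)
Function('p')(C, F) = Add(4, Pow(21, Rational(1, 2))) (Function('p')(C, F) = Add(4, Pow(Add(Add(3, Mul(-3, -3)), 9), Rational(1, 2))) = Add(4, Pow(Add(Add(3, 9), 9), Rational(1, 2))) = Add(4, Pow(Add(12, 9), Rational(1, 2))) = Add(4, Pow(21, Rational(1, 2))))
Mul(Function('b')(27), Function('p')(-7, 0)) = Mul(5, Add(4, Pow(21, Rational(1, 2)))) = Add(20, Mul(5, Pow(21, Rational(1, 2))))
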